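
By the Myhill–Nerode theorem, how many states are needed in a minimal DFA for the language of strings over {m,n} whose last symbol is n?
By Myhill–Nerode, count the distinguishable equivalence classes: 2^1 = 2 classes — the DFA must remember the last 1 symbol read; every pair of distinct length-1 suffixes is distinguishable by some continuation.
2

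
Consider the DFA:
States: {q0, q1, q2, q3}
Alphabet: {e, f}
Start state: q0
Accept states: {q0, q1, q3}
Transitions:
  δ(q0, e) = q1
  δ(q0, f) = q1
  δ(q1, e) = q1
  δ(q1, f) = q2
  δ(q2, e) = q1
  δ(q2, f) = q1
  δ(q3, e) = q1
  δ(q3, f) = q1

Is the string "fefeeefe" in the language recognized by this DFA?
Processing string "fefeeefe":
  q0 --f--> q1
  q1 --e--> q1
  q1 --f--> q2
  q2 --e--> q1
  q1 --e--> q1
  q1 --e--> q1
  q1 --f--> q2
  q2 --e--> q1
Final state: q1
Accept states: {q0, q1, q3}
Yes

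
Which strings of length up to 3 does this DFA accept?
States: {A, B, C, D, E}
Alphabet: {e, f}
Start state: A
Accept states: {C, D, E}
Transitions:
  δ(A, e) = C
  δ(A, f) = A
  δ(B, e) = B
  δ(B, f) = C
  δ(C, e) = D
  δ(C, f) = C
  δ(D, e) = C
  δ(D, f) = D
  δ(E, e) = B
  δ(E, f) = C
e, ee, ef, fe, eee, eef, efe, eff, fee, fef, ffe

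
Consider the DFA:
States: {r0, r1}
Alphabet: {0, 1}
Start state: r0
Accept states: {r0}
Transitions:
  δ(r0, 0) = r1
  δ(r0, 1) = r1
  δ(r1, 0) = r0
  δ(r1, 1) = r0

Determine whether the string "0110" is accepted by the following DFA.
Processing string "0110":
  r0 --0--> r1
  r1 --1--> r0
  r0 --1--> r1
  r1 --0--> r0
Final state: r0
Accept states: {r0}
Yes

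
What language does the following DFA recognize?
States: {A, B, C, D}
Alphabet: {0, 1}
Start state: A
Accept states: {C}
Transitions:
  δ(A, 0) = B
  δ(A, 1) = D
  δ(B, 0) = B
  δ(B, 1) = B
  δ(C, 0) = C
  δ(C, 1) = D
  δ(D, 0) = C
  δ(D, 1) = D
Testing a few strings:
  '010' → reject
  '1000' → accept
  '1' → reject
  '00' → reject
State roles: A=no input read; B=started with 0 (dead); C=started with 1, last symbol 0; D=started with 1, last symbol 1
All binary strings that start with 1 and end with 0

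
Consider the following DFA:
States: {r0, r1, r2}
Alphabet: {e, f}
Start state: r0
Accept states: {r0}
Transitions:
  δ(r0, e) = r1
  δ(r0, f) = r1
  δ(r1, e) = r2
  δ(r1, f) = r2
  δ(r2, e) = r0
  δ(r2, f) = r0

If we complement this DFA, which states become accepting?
Complement accept states = All states \ Original accept states
= {r0, r1, r2} \ {r0}
{r1, r2}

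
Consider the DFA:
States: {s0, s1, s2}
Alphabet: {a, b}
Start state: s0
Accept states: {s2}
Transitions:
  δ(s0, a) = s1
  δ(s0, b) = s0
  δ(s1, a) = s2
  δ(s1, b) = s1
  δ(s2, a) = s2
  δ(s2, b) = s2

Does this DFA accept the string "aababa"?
Processing string "aababa":
  s0 --a--> s1
  s1 --a--> s2
  s2 --b--> s2
  s2 --a--> s2
  s2 --b--> s2
  s2 --a--> s2
Final state: s2
Accept states: {s2}
Yes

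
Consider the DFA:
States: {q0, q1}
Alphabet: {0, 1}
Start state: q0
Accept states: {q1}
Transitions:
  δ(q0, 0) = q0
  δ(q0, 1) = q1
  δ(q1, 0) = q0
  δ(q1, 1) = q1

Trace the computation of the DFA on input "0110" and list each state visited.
read '0': q0 → q0
  read '1': q0 → q1
  read '1': q1 → q1
  read '0': q1 → q0
q0 -> q0 -> q1 -> q1 -> q0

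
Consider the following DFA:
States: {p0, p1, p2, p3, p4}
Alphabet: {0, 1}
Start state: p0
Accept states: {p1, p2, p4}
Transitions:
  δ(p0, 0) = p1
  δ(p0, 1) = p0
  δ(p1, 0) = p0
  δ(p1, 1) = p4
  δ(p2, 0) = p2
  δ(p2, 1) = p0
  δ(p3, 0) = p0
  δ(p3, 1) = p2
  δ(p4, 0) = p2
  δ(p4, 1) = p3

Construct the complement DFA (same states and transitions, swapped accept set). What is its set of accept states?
Complement accept states = All states \ Original accept states
= {p0, p1, p2, p3, p4} \ {p1, p2, p4}
{p0, p3}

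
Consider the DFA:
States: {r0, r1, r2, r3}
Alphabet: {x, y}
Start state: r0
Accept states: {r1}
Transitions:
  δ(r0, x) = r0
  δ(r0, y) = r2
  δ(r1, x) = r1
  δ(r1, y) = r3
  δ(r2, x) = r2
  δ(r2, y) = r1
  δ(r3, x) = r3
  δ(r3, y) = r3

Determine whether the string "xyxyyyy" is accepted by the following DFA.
Processing string "xyxyyyy":
  r0 --x--> r0
  r0 --y--> r2
  r2 --x--> r2
  r2 --y--> r1
  r1 --y--> r3
  r3 --y--> r3
  r3 --y--> r3
Final state: r3
Accept states: {r1}
No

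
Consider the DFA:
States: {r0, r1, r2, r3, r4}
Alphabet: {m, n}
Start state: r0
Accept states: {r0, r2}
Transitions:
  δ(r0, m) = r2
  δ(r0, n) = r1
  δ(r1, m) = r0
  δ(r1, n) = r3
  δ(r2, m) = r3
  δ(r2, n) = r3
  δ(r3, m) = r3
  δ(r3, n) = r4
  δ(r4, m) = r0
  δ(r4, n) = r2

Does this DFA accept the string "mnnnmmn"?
Processing string "mnnnmmn":
  r0 --m--> r2
  r2 --n--> r3
  r3 --n--> r4
  r4 --n--> r2
  r2 --m--> r3
  r3 --m--> r3
  r3 --n--> r4
Final state: r4
Accept states: {r0, r2}
No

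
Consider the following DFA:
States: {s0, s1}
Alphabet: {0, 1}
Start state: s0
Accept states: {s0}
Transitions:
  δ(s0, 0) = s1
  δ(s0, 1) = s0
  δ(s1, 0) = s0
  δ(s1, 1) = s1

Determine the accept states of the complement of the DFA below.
Complement accept states = All states \ Original accept states
= {s0, s1} \ {s0}
{s1}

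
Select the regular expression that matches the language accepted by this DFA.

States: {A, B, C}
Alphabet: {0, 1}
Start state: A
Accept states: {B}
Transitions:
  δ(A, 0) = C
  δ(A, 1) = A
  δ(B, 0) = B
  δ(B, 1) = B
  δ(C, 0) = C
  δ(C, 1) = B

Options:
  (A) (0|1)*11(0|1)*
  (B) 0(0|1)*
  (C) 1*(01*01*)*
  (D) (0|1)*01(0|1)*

Check each option against the DFA on short strings; one disagreement eliminates an option:
  (A) (0|1)*11(0|1)*: on '01' the DFA goes A → C → B and accepts (B ∈ Accept), but the regex does not match it → eliminate
  (B) 0(0|1)*: on '0' the DFA goes A → C and rejects (C ∉ Accept), but the regex matches it → eliminate
  (C) 1*(01*01*)*: on ε the DFA stays in A and rejects (A ∉ Accept), but the regex matches it → eliminate
  (D) (0|1)*01(0|1)*: agrees with the DFA on every string of length ≤ 6
Only (D) is consistent with the DFA.
(D) (0|1)*01(0|1)*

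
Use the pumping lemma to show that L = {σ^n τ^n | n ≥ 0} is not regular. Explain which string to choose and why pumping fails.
Assume L is regular with pumping length p. Idea: pumping the σ-block changes the count balance.
Choose s = σ^p τ^p (length 2p ≥ p). By the pumping lemma, s = xyz with |xy| ≤ p, |y| > 0. So y = σ^k for some k > 0 (since xy is entirely within the σ's). Pumping gives xy²z = σ^(p+k) τ^p, which is not in L since p+k ≠ p.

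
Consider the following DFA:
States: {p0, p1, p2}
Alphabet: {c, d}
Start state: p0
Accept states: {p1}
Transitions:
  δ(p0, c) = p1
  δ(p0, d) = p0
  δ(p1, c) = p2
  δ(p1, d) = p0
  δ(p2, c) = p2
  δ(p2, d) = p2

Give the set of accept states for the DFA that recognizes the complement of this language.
Complement accept states = All states \ Original accept states
= {p0, p1, p2} \ {p1}
{p0, p2}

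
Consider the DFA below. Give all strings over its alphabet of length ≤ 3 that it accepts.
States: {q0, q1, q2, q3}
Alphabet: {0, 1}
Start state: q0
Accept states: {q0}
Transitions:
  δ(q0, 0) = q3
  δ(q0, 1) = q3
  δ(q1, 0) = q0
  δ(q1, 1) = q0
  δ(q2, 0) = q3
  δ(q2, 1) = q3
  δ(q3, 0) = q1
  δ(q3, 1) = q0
ε, 01, 11, 000, 001, 100, 101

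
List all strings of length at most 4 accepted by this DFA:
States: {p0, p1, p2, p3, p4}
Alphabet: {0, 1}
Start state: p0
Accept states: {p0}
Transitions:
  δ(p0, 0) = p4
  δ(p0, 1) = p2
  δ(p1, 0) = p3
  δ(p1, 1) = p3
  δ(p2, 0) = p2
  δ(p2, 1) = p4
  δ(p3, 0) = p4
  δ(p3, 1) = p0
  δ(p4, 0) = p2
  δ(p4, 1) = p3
ε, 011, 1111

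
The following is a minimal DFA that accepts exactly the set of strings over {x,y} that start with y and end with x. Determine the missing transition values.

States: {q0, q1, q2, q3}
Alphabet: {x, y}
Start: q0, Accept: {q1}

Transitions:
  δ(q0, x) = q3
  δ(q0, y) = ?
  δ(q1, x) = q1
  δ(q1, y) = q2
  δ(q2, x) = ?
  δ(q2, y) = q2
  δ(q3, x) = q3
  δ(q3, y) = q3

From the language and accept set, identify what each state tracks — q0: no input read; q1: started with y, last symbol x; q2: started with y, last symbol y; q3: started with x (dead).
Each missing δ(q, a) is the state matching the new tracked value after reading a.
δ(q0, y) = q2; δ(q2, x) = q1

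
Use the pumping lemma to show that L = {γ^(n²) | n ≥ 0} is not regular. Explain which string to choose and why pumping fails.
Assume L is regular with pumping length p. Idea: pumping adds a fixed amount, but gaps between consecutive squares grow.
Choose s = γ^(p²) (length p² ≥ p). By the pumping lemma, s = xyz with |xy| ≤ p, |y| > 0, so |y| = k with 1 ≤ k ≤ p. Then |xy²z| = p²+k. Since p² < p²+k ≤ p²+p < (p+1)², the length p²+k lies strictly between consecutive squares, so it is not a perfect square and xy²z ∉ L.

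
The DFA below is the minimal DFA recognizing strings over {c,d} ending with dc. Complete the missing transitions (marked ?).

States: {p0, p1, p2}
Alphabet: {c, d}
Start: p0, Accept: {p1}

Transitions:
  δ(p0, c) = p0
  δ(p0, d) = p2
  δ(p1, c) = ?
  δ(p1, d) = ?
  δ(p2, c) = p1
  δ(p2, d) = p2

From the language and accept set, identify what each state tracks — p0: no suffix match; p1: suffix is dc; p2: one trailing d.
Each missing δ(q, a) is the state matching the new tracked value after reading a.
δ(p1, c) = p0; δ(p1, d) = p2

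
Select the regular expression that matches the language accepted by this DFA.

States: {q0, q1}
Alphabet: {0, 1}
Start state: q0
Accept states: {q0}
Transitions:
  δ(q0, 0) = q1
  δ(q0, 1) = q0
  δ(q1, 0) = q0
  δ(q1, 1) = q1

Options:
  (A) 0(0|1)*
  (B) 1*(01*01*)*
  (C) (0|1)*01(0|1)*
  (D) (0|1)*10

Check each option against the DFA on short strings; one disagreement eliminates an option:
  (A) 0(0|1)*: on ε the DFA stays in q0 and accepts (q0 ∈ Accept), but the regex does not match it → eliminate
  (B) 1*(01*01*)*: agrees with the DFA on every string of length ≤ 6
  (C) (0|1)*01(0|1)*: on ε the DFA stays in q0 and accepts (q0 ∈ Accept), but the regex does not match it → eliminate
  (D) (0|1)*10: on ε the DFA stays in q0 and accepts (q0 ∈ Accept), but the regex does not match it → eliminate
Only (B) is consistent with the DFA.
(B) 1*(01*01*)*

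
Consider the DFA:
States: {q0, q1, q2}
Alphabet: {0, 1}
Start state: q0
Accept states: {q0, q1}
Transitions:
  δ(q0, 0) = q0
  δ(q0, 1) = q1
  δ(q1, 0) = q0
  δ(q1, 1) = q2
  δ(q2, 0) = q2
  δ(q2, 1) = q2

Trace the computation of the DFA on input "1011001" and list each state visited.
read '1': q0 → q1
  read '0': q1 → q0
  read '1': q0 → q1
  read '1': q1 → q2
  read '0': q2 → q2
  read '0': q2 → q2
  read '1': q2 → q2
q0 -> q1 -> q0 -> q1 -> q2 -> q2 -> q2 -> q2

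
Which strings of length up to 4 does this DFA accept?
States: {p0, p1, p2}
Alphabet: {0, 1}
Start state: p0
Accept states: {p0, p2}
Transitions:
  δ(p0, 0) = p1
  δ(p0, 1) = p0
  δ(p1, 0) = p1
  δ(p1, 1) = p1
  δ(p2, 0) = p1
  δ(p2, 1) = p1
ε, 1, 11, 111, 1111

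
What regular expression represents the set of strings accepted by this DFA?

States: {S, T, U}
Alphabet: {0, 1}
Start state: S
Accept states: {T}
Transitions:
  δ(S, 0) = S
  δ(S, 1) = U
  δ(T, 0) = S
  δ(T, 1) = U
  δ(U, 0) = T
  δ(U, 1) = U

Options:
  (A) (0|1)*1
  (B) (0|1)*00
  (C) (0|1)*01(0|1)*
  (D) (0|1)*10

Check each option against the DFA on short strings; one disagreement eliminates an option:
  (A) (0|1)*1: on '1' the DFA goes S → U and rejects (U ∉ Accept), but the regex matches it → eliminate
  (B) (0|1)*00: on '00' the DFA goes S → S → S and rejects (S ∉ Accept), but the regex matches it → eliminate
  (C) (0|1)*01(0|1)*: on '01' the DFA goes S → S → U and rejects (U ∉ Accept), but the regex matches it → eliminate
  (D) (0|1)*10: agrees with the DFA on every string of length ≤ 6
Only (D) is consistent with the DFA.
(D) (0|1)*10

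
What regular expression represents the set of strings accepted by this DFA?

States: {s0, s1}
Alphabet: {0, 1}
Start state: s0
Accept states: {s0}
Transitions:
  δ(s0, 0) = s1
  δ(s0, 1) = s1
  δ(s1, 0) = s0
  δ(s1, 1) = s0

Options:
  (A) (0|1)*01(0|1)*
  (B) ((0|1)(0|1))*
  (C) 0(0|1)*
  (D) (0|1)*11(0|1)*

Check each option against the DFA on short strings; one disagreement eliminates an option:
  (A) (0|1)*01(0|1)*: on ε the DFA stays in s0 and accepts (s0 ∈ Accept), but the regex does not match it → eliminate
  (B) ((0|1)(0|1))*: agrees with the DFA on every string of length ≤ 6
  (C) 0(0|1)*: on ε the DFA stays in s0 and accepts (s0 ∈ Accept), but the regex does not match it → eliminate
  (D) (0|1)*11(0|1)*: on ε the DFA stays in s0 and accepts (s0 ∈ Accept), but the regex does not match it → eliminate
Only (B) is consistent with the DFA.
(B) ((0|1)(0|1))*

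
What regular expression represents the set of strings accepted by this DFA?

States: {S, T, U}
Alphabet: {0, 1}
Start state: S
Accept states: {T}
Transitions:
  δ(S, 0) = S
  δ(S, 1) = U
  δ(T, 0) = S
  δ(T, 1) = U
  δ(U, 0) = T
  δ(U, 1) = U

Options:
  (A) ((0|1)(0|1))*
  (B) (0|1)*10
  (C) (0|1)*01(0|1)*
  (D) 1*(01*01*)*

Check each option against the DFA on short strings; one disagreement eliminates an option:
  (A) ((0|1)(0|1))*: on ε the DFA stays in S and rejects (S ∉ Accept), but the regex matches it → eliminate
  (B) (0|1)*10: agrees with the DFA on every string of length ≤ 6
  (C) (0|1)*01(0|1)*: on '01' the DFA goes S → S → U and rejects (U ∉ Accept), but the regex matches it → eliminate
  (D) 1*(01*01*)*: on ε the DFA stays in S and rejects (S ∉ Accept), but the regex matches it → eliminate
Only (B) is consistent with the DFA.
(B) (0|1)*10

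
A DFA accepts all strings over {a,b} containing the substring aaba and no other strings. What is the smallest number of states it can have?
By Myhill–Nerode, count the distinguishable equivalence classes: 5 classes — one per longest suffix of the input that is a prefix of 'aaba' (lengths 0 through 3), plus an absorbing 'already seen aaba' class.
5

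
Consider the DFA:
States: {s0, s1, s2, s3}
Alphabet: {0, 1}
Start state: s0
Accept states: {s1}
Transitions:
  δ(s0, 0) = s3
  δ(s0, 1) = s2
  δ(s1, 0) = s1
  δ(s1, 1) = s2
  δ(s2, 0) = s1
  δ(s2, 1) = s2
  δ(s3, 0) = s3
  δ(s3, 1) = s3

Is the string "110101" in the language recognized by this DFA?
Processing string "110101":
  s0 --1--> s2
  s2 --1--> s2
  s2 --0--> s1
  s1 --1--> s2
  s2 --0--> s1
  s1 --1--> s2
Final state: s2
Accept states: {s1}
No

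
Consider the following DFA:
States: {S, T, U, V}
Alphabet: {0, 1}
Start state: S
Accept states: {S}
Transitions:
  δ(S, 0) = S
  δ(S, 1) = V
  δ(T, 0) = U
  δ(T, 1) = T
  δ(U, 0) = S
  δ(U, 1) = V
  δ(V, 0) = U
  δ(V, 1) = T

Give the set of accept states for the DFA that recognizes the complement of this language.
Complement accept states = All states \ Original accept states
= {S, T, U, V} \ {S}
{T, U, V}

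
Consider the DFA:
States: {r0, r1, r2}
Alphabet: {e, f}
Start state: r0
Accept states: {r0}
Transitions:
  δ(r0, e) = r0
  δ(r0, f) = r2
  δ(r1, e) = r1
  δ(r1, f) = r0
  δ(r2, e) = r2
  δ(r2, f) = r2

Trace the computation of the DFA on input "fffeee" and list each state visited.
read 'f': r0 → r2
  read 'f': r2 → r2
  read 'f': r2 → r2
  read 'e': r2 → r2
  read 'e': r2 → r2
  read 'e': r2 → r2
r0 -> r2 -> r2 -> r2 -> r2 -> r2 -> r2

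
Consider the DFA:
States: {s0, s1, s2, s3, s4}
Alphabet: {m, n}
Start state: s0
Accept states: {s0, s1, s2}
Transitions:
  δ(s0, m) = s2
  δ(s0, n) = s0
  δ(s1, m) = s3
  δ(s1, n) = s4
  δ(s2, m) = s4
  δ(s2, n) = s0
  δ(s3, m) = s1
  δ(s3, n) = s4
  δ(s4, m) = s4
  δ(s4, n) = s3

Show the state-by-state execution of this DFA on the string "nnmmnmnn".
read 'n': s0 → s0
  read 'n': s0 → s0
  read 'm': s0 → s2
  read 'm': s2 → s4
  read 'n': s4 → s3
  read 'm': s3 → s1
  read 'n': s1 → s4
  read 'n': s4 → s3
s0 -> s0 -> s0 -> s2 -> s4 -> s3 -> s1 -> s4 -> s3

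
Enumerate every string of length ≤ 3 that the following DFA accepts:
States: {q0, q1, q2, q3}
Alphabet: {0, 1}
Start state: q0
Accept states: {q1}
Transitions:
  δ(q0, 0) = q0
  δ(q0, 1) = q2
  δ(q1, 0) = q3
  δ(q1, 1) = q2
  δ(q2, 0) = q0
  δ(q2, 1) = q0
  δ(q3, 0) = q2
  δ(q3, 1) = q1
None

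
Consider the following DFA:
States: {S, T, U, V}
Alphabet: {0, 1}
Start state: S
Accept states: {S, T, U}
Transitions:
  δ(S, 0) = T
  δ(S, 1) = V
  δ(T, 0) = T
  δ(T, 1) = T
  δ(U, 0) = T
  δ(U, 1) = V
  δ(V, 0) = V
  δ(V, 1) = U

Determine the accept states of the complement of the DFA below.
Complement accept states = All states \ Original accept states
= {S, T, U, V} \ {S, T, U}
{V}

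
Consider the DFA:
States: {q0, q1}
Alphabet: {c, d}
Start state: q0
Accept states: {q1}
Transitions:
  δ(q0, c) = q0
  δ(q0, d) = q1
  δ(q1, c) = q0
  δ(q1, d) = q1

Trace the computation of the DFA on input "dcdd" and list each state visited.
read 'd': q0 → q1
  read 'c': q1 → q0
  read 'd': q0 → q1
  read 'd': q1 → q1
q0 -> q1 -> q0 -> q1 -> q1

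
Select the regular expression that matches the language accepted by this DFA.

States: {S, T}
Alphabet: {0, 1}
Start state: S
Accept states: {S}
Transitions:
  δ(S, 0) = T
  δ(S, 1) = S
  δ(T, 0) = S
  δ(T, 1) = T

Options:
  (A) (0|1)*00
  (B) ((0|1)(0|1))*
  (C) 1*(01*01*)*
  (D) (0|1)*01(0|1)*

Check each option against the DFA on short strings; one disagreement eliminates an option:
  (A) (0|1)*00: on ε the DFA stays in S and accepts (S ∈ Accept), but the regex does not match it → eliminate
  (B) ((0|1)(0|1))*: on '1' the DFA goes S → S and accepts (S ∈ Accept), but the regex does not match it → eliminate
  (C) 1*(01*01*)*: agrees with the DFA on every string of length ≤ 6
  (D) (0|1)*01(0|1)*: on ε the DFA stays in S and accepts (S ∈ Accept), but the regex does not match it → eliminate
Only (C) is consistent with the DFA.
(C) 1*(01*01*)*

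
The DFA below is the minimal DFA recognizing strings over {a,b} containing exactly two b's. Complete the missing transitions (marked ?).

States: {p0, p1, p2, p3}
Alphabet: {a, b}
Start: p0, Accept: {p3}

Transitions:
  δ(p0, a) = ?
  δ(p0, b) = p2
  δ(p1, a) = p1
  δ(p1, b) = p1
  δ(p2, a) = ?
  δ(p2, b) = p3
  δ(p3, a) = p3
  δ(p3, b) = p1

From the language and accept set, identify what each state tracks — p0: zero b's; p1: ≥ three b's (dead); p2: one b; p3: two b's.
Each missing δ(q, a) is the state matching the new tracked value after reading a.
δ(p0, a) = p0; δ(p2, a) = p2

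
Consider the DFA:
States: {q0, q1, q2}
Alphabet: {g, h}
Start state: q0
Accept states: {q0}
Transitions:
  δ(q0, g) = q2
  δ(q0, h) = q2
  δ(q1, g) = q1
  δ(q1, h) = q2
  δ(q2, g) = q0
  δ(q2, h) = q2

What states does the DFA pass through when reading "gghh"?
read 'g': q0 → q2
  read 'g': q2 → q0
  read 'h': q0 → q2
  read 'h': q2 → q2
q0 -> q2 -> q0 -> q2 -> q2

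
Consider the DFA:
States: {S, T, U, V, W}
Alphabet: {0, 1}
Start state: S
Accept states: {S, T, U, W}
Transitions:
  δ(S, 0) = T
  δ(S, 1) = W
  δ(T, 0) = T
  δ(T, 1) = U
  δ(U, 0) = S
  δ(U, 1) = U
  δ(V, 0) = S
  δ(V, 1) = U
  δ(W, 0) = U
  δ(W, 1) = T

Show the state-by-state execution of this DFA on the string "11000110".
read '1': S → W
  read '1': W → T
  read '0': T → T
  read '0': T → T
  read '0': T → T
  read '1': T → U
  read '1': U → U
  read '0': U → S
S -> W -> T -> T -> T -> T -> U -> U -> S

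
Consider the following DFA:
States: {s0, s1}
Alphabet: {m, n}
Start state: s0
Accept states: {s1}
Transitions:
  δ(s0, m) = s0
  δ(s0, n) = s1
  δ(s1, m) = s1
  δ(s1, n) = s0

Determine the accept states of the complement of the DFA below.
Complement accept states = All states \ Original accept states
= {s0, s1} \ {s1}
{s0}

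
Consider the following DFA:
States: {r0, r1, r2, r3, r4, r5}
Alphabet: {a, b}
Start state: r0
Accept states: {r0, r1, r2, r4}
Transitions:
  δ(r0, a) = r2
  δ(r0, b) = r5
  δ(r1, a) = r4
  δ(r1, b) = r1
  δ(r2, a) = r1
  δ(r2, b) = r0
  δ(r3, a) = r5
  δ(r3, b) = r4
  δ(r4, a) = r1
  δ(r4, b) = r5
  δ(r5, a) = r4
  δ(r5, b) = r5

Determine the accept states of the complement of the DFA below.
Complement accept states = All states \ Original accept states
= {r0, r1, r2, r3, r4, r5} \ {r0, r1, r2, r4}
{r3, r5}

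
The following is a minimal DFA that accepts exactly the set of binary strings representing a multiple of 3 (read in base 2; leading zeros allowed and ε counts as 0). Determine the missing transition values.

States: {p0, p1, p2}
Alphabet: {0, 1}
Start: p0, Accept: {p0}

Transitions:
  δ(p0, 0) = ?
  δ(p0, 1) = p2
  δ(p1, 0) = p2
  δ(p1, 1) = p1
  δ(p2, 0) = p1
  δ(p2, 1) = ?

From the language and accept set, identify what each state tracks — p0: value ≡ 0 (mod 3); p1: value ≡ 2 (mod 3); p2: value ≡ 1 (mod 3).
Each missing δ(q, a) is the state matching the new tracked value after reading a.
δ(p0, 0) = p0; δ(p2, 1) = p0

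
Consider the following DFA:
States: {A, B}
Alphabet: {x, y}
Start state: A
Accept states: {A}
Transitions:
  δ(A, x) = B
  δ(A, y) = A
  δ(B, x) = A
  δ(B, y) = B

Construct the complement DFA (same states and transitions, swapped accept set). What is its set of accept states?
Complement accept states = All states \ Original accept states
= {A, B} \ {A}
{B}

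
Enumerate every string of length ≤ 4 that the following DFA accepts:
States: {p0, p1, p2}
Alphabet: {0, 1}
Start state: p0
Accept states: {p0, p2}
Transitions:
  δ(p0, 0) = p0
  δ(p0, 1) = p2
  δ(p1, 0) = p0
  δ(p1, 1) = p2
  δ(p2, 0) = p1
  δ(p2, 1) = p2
ε, 0, 1, 00, 01, 11, 000, 001, 011, 100, 101, 111, 0000, 0001, 0011, 0100, 0101, 0111, 1000, 1001, 1011, 1100, 1101, 1111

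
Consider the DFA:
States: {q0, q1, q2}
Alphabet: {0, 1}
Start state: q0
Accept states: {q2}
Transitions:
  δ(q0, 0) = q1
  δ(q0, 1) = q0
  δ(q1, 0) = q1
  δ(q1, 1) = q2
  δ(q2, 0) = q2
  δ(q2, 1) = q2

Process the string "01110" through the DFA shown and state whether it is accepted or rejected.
Processing string "01110":
  q0 --0--> q1
  q1 --1--> q2
  q2 --1--> q2
  q2 --1--> q2
  q2 --0--> q2
Final state: q2
Accept states: {q2}
Yes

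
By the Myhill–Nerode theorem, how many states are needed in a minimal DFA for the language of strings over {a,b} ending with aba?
By Myhill–Nerode, count the distinguishable equivalence classes: 4 classes — one per longest suffix of the input that is a prefix of 'aba' (lengths 0 through 3); only the length-3 class is accepting.
4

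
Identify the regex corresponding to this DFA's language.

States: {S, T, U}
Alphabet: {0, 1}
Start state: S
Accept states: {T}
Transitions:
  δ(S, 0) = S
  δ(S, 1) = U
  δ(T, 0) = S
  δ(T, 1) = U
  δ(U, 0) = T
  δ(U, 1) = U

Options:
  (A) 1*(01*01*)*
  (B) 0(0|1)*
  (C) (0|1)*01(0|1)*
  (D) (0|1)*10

Check each option against the DFA on short strings; one disagreement eliminates an option:
  (A) 1*(01*01*)*: on ε the DFA stays in S and rejects (S ∉ Accept), but the regex matches it → eliminate
  (B) 0(0|1)*: on '0' the DFA goes S → S and rejects (S ∉ Accept), but the regex matches it → eliminate
  (C) (0|1)*01(0|1)*: on '01' the DFA goes S → S → U and rejects (U ∉ Accept), but the regex matches it → eliminate
  (D) (0|1)*10: agrees with the DFA on every string of length ≤ 6
Only (D) is consistent with the DFA.
(D) (0|1)*10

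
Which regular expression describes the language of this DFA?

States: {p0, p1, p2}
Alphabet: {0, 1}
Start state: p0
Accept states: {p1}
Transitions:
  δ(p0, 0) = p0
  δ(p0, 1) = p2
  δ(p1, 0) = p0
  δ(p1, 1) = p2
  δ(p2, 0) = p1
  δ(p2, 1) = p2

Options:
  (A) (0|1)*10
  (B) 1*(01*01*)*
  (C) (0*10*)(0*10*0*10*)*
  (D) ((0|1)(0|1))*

Check each option against the DFA on short strings; one disagreement eliminates an option:
  (A) (0|1)*10: agrees with the DFA on every string of length ≤ 6
  (B) 1*(01*01*)*: on ε the DFA stays in p0 and rejects (p0 ∉ Accept), but the regex matches it → eliminate
  (C) (0*10*)(0*10*0*10*)*: on '1' the DFA goes p0 → p2 and rejects (p2 ∉ Accept), but the regex matches it → eliminate
  (D) ((0|1)(0|1))*: on ε the DFA stays in p0 and rejects (p0 ∉ Accept), but the regex matches it → eliminate
Only (A) is consistent with the DFA.
(A) (0|1)*10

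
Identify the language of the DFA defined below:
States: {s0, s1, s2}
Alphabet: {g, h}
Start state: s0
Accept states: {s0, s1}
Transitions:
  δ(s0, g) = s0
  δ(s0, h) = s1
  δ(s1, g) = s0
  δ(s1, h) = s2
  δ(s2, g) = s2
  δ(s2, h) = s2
Testing a few strings:
  'ghgh' → accept
  'hhhg' → reject
  'ghh' → reject
  'gg' → accept
State roles: s0=last symbol not h (ok); s1=last symbol h (ok); s2=saw hh (dead)
All strings over {g,h} with no two consecutive h's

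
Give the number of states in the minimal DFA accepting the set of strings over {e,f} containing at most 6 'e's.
By Myhill–Nerode, count the distinguishable equivalence classes: 8 classes — having seen 0, 1, …, 6, or >6 copies of 'e'; counts 0 through 6 are accepting and >6 is dead.
8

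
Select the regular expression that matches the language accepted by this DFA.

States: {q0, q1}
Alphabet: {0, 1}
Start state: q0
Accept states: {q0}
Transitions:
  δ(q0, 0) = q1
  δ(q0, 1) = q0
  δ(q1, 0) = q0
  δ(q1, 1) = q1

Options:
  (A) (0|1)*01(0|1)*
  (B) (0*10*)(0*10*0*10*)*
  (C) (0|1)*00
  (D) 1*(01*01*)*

Check each option against the DFA on short strings; one disagreement eliminates an option:
  (A) (0|1)*01(0|1)*: on ε the DFA stays in q0 and accepts (q0 ∈ Accept), but the regex does not match it → eliminate
  (B) (0*10*)(0*10*0*10*)*: on ε the DFA stays in q0 and accepts (q0 ∈ Accept), but the regex does not match it → eliminate
  (C) (0|1)*00: on ε the DFA stays in q0 and accepts (q0 ∈ Accept), but the regex does not match it → eliminate
  (D) 1*(01*01*)*: agrees with the DFA on every string of length ≤ 6
Only (D) is consistent with the DFA.
(D) 1*(01*01*)*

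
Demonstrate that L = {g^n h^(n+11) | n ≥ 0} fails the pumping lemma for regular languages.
Assume L is regular with pumping length p. Idea: pumping the g-block breaks the fixed offset of 11.
Choose s = g^p h^(p+11) ∈ L. By the pumping lemma, s = xyz with |xy| ≤ p, |y| > 0, so y = g^k with k ≥ 1. Then xy²z = g^(p+k) h^(p+11). For this to be in L we would need p+11 = (p+k)+11, i.e. k = 0, contradicting k ≥ 1. So xy²z ∉ L.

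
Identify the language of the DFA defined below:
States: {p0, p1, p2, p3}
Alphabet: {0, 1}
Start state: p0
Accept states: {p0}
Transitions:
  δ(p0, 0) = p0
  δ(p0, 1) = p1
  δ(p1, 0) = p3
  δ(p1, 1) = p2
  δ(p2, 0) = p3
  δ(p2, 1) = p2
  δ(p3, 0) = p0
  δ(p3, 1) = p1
Testing a few strings:
  '10' → reject
  '101' → reject
  '01' → reject
  '0001' → reject
State roles: p0=value ≡ 0 (mod 4); p1=value ≡ 1 (mod 4); p2=value ≡ 3 (mod 4); p3=value ≡ 2 (mod 4)
All binary strings representing a multiple of 4 (read in base 2; leading zeros allowed and ε counts as 0)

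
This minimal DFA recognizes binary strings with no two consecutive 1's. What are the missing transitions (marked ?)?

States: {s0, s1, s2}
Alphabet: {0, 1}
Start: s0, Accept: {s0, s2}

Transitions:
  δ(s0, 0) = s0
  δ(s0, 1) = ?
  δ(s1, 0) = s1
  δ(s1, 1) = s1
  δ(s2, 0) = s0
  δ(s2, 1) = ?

From the language and accept set, identify what each state tracks — s0: last symbol not 1 (ok); s1: saw 11 (dead); s2: last symbol 1 (ok).
Each missing δ(q, a) is the state matching the new tracked value after reading a.
δ(s0, 1) = s2; δ(s2, 1) = s1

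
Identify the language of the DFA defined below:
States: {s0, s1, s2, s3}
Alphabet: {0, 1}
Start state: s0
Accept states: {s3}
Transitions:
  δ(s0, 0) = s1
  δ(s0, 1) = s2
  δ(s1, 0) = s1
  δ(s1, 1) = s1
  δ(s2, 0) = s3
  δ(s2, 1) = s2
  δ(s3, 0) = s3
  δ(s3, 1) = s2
Testing a few strings:
  '001' → reject
  '0' → reject
  '010' → reject
  '0101' → reject
State roles: s0=no input read; s1=started with 0 (dead); s2=started with 1, last symbol 1; s3=started with 1, last symbol 0
All binary strings that start with 1 and end with 0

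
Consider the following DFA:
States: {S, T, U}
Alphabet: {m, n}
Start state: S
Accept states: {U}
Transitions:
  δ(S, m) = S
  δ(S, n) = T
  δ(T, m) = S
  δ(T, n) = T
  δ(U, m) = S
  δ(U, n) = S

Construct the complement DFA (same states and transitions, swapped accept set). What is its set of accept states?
Complement accept states = All states \ Original accept states
= {S, T, U} \ {U}
{S, T}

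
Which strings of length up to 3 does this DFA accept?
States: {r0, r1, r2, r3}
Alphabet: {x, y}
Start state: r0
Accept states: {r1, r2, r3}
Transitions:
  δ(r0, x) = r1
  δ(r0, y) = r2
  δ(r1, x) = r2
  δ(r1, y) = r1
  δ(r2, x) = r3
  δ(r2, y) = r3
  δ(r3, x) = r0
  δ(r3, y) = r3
x, y, xx, xy, yx, yy, xxx, xxy, xyx, xyy, yxy, yyy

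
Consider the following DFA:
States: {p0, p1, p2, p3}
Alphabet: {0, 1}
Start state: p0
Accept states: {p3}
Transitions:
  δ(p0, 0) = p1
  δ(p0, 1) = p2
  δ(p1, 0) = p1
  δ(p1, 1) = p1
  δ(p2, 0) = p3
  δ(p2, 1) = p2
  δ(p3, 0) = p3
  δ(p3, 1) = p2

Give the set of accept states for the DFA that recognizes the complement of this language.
Complement accept states = All states \ Original accept states
= {p0, p1, p2, p3} \ {p3}
{p0, p1, p2}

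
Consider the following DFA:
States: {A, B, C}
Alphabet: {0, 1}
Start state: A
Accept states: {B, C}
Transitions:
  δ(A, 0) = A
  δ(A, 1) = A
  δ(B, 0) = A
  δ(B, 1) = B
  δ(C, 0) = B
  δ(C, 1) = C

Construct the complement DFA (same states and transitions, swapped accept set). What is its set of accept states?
Complement accept states = All states \ Original accept states
= {A, B, C} \ {B, C}
{A}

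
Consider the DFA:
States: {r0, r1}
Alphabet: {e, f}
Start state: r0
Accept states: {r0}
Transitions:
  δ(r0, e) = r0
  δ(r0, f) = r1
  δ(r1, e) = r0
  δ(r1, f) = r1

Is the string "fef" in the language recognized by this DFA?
Processing string "fef":
  r0 --f--> r1
  r1 --e--> r0
  r0 --f--> r1
Final state: r1
Accept states: {r0}
No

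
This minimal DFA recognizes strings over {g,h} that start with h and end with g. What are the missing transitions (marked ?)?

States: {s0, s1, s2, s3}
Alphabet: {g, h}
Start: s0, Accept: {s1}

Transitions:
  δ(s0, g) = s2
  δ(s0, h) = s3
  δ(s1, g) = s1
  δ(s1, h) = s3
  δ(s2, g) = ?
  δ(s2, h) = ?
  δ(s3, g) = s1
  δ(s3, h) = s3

From the language and accept set, identify what each state tracks — s0: no input read; s1: started with h, last symbol g; s2: started with g (dead); s3: started with h, last symbol h.
Each missing δ(q, a) is the state matching the new tracked value after reading a.
δ(s2, g) = s2; δ(s2, h) = s2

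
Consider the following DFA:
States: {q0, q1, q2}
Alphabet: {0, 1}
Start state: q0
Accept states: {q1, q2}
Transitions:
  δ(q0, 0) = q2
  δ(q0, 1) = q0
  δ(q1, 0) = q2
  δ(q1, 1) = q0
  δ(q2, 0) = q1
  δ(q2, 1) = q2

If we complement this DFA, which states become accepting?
Complement accept states = All states \ Original accept states
= {q0, q1, q2} \ {q1, q2}
{q0}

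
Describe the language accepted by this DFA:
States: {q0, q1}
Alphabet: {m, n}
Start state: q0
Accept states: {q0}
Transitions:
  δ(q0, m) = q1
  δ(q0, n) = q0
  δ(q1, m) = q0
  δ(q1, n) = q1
Testing a few strings:
  'n' → accept
  'm' → reject
  'mmm' → reject
  'nmm' → accept
State roles: q0=even number of m's so far; q1=odd number of m's so far
All strings over {m,n} with an even number of m's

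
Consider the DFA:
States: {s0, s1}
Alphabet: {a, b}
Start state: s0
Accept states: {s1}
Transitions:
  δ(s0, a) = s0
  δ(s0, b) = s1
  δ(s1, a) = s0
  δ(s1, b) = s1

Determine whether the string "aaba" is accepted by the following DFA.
Processing string "aaba":
  s0 --a--> s0
  s0 --a--> s0
  s0 --b--> s1
  s1 --a--> s0
Final state: s0
Accept states: {s1}
No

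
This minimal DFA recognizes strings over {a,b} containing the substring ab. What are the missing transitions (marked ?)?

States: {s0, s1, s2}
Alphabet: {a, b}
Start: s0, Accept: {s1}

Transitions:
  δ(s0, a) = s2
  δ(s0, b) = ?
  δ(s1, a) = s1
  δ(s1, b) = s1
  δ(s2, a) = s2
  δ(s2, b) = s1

From the language and accept set, identify what each state tracks — s0: no a seen yet; s1: substring ab seen; s2: seen a a, waiting for b.
Each missing δ(q, a) is the state matching the new tracked value after reading a.
δ(s0, b) = s0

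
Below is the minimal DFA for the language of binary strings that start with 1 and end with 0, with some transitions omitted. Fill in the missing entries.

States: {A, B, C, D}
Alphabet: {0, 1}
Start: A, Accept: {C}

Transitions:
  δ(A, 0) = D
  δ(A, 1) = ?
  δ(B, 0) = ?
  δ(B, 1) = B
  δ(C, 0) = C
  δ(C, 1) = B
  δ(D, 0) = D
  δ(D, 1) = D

From the language and accept set, identify what each state tracks — A: no input read; B: started with 1, last symbol 1; C: started with 1, last symbol 0; D: started with 0 (dead).
Each missing δ(q, a) is the state matching the new tracked value after reading a.
δ(A, 1) = B; δ(B, 0) = C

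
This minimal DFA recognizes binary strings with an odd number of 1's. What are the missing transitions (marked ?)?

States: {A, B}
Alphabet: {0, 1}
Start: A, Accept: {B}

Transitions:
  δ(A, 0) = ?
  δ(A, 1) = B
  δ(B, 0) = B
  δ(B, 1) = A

From the language and accept set, identify what each state tracks — A: even number of 1's so far; B: odd number of 1's so far.
Each missing δ(q, a) is the state matching the new tracked value after reading a.
δ(A, 0) = A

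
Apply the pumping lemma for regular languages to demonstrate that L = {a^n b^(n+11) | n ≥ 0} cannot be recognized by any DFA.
Assume L is regular with pumping length p. Idea: pumping the a-block breaks the fixed offset of 11.
Choose s = a^p b^(p+11) ∈ L. By the pumping lemma, s = xyz with |xy| ≤ p, |y| > 0, so y = a^k with k ≥ 1. Then xy²z = a^(p+k) b^(p+11). For this to be in L we would need p+11 = (p+k)+11, i.e. k = 0, contradicting k ≥ 1. So xy²z ∉ L.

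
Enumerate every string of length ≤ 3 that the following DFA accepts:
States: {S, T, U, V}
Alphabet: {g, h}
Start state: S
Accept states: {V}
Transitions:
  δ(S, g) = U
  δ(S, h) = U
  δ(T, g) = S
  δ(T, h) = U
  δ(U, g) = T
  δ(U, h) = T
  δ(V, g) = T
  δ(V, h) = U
None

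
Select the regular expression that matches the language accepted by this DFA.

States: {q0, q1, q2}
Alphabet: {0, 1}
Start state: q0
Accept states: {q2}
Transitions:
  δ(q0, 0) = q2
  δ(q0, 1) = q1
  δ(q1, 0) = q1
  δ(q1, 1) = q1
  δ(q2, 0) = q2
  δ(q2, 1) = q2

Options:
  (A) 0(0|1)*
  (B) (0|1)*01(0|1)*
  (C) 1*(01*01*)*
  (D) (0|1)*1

Check each option against the DFA on short strings; one disagreement eliminates an option:
  (A) 0(0|1)*: agrees with the DFA on every string of length ≤ 6
  (B) (0|1)*01(0|1)*: on '0' the DFA goes q0 → q2 and accepts (q2 ∈ Accept), but the regex does not match it → eliminate
  (C) 1*(01*01*)*: on ε the DFA stays in q0 and rejects (q0 ∉ Accept), but the regex matches it → eliminate
  (D) (0|1)*1: on '0' the DFA goes q0 → q2 and accepts (q2 ∈ Accept), but the regex does not match it → eliminate
Only (A) is consistent with the DFA.
(A) 0(0|1)*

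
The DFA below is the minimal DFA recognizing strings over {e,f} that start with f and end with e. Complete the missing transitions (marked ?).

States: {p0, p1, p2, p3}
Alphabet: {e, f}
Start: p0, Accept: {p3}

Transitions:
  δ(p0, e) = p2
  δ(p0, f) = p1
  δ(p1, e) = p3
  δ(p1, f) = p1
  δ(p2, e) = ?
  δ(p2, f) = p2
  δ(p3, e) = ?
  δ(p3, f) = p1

From the language and accept set, identify what each state tracks — p0: no input read; p1: started with f, last symbol f; p2: started with e (dead); p3: started with f, last symbol e.
Each missing δ(q, a) is the state matching the new tracked value after reading a.
δ(p2, e) = p2; δ(p3, e) = p3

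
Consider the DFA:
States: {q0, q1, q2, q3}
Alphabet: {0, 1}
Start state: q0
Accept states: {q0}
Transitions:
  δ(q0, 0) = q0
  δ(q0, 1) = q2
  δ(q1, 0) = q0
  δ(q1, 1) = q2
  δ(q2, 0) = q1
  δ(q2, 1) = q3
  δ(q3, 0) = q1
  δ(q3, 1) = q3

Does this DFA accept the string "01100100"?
Processing string "01100100":
  q0 --0--> q0
  q0 --1--> q2
  q2 --1--> q3
  q3 --0--> q1
  q1 --0--> q0
  q0 --1--> q2
  q2 --0--> q1
  q1 --0--> q0
Final state: q0
Accept states: {q0}
Yes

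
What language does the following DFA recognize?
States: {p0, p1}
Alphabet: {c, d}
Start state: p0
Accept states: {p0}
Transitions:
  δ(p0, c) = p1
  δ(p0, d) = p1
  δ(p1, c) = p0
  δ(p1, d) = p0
Testing a few strings:
  'ddc' → reject
  'dc' → accept
  'dd' → accept
  'cdd' → reject
State roles: p0=even length so far; p1=odd length so far
All strings over {c,d} of even length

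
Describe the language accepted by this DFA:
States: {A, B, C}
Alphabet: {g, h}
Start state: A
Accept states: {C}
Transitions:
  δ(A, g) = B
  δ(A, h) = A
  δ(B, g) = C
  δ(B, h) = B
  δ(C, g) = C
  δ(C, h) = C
Testing a few strings:
  'gh' → reject
  'gggh' → accept
  'hhgh' → reject
  'h' → reject
State roles: A=zero g's seen; B=one g seen; C=≥ two g's seen
All strings over {g,h} containing at least two g's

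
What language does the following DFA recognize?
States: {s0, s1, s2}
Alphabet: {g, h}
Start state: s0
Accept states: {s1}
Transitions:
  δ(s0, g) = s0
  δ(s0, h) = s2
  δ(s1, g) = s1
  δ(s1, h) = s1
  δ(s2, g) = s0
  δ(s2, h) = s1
Testing a few strings:
  'hggg' → reject
  'h' → reject
  'ggh' → reject
  'hhhg' → accept
State roles: s0=no progress toward hh; s1=substring hh seen; s2=one trailing h
All strings over {g,h} containing the substring hh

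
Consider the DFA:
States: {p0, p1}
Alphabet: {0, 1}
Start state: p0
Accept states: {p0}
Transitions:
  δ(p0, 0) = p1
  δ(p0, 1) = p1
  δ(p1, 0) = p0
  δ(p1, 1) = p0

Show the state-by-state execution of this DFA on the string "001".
read '0': p0 → p1
  read '0': p1 → p0
  read '1': p0 → p1
p0 -> p1 -> p0 -> p1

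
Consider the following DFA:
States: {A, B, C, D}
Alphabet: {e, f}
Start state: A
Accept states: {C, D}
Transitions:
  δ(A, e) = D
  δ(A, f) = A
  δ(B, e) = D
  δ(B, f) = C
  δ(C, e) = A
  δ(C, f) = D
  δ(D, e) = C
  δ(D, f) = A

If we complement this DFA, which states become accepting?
Complement accept states = All states \ Original accept states
= {A, B, C, D} \ {C, D}
{A, B}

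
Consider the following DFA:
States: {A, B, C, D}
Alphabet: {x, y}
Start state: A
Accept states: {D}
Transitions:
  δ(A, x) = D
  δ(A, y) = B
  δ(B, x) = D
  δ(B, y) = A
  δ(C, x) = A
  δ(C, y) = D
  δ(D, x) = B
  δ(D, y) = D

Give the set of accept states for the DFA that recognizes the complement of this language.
Complement accept states = All states \ Original accept states
= {A, B, C, D} \ {D}
{A, B, C}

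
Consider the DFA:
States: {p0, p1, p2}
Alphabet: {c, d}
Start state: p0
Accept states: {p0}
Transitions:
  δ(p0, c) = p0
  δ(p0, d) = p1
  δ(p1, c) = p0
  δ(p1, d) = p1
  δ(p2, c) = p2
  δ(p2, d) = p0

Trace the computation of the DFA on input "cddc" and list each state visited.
read 'c': p0 → p0
  read 'd': p0 → p1
  read 'd': p1 → p1
  read 'c': p1 → p0
p0 -> p0 -> p1 -> p1 -> p0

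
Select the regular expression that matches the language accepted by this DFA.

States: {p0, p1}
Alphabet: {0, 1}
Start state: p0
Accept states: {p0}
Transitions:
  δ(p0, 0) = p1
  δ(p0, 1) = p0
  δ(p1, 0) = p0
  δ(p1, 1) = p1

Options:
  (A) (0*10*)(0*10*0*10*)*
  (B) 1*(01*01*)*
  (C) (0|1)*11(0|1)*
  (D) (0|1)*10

Check each option against the DFA on short strings; one disagreement eliminates an option:
  (A) (0*10*)(0*10*0*10*)*: on ε the DFA stays in p0 and accepts (p0 ∈ Accept), but the regex does not match it → eliminate
  (B) 1*(01*01*)*: agrees with the DFA on every string of length ≤ 6
  (C) (0|1)*11(0|1)*: on ε the DFA stays in p0 and accepts (p0 ∈ Accept), but the regex does not match it → eliminate
  (D) (0|1)*10: on ε the DFA stays in p0 and accepts (p0 ∈ Accept), but the regex does not match it → eliminate
Only (B) is consistent with the DFA.
(B) 1*(01*01*)*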